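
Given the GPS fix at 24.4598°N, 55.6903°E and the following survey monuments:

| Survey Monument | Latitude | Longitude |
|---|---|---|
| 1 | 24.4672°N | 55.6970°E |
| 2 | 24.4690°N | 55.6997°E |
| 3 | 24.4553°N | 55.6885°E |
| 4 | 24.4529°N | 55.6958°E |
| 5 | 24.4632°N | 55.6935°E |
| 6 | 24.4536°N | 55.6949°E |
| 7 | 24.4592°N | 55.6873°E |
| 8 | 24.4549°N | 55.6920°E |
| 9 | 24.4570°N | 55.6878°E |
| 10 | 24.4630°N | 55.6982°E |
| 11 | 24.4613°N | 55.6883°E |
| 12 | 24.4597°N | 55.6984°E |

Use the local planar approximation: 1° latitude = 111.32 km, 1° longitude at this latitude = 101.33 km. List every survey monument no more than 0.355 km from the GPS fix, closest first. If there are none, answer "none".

Distances from 24.4598°N, 55.6903°E:
1: 1.0675 km
2: 1.3986 km
3: 0.5331 km
4: 0.9490 km
5: 0.4984 km
6: 0.8328 km
7: 0.3112 km
8: 0.5720 km
9: 0.4017 km
10: 0.8762 km
11: 0.2626 km
12: 0.8208 km
Threshold 0.355 km: 11 (0.2626 km), 7 (0.3112 km) are within range.

11, 7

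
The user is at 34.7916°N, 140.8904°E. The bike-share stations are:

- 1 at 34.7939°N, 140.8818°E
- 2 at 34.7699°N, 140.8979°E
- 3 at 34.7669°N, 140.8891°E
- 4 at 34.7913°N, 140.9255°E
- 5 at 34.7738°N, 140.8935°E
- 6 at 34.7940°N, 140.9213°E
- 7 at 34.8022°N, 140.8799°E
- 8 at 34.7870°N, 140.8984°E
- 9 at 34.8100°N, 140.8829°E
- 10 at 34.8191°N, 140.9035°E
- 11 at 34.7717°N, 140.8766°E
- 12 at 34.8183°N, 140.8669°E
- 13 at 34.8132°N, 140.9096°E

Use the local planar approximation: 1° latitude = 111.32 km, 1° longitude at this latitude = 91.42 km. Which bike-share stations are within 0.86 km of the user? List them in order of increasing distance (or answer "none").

Distances from 34.7916°N, 140.8904°E:
1: √((0.0023·111.32)² + (-0.0086·91.42)²) = √(0.065554 + 0.618129) = 0.8269 km
2: √((-0.0217·111.32)² + (0.0075·91.42)²) = √(5.835336 + 0.470116) = 2.5111 km
3: √((-0.0247·111.32)² + (-0.0013·91.42)²) = √(7.560322 + 0.014124) = 2.7522 km
4: √((-0.0003·111.32)² + (0.0351·91.42)²) = √(0.001115 + 10.296667) = 3.2090 km
5: √((-0.0178·111.32)² + (0.0031·91.42)²) = √(3.926326 + 0.080317) = 2.0017 km
6: √((0.0024·111.32)² + (0.0309·91.42)²) = √(0.071379 + 7.979936) = 2.8375 km
7: √((0.0106·111.32)² + (-0.0105·91.42)²) = √(1.392381 + 0.921427) = 1.5211 km
8: √((-0.0046·111.32)² + (0.0080·91.42)²) = √(0.262218 + 0.534887) = 0.8928 km
9: √((0.0184·111.32)² + (-0.0075·91.42)²) = √(4.195484 + 0.470116) = 2.1600 km
10: √((0.0275·111.32)² + (0.0131·91.42)²) = √(9.371558 + 1.434251) = 3.2872 km
11: √((-0.0199·111.32)² + (-0.0138·91.42)²) = √(4.907412 + 1.591624) = 2.5493 km
12: √((0.0267·111.32)² + (-0.0235·91.42)²) = √(8.834234 + 4.615494) = 3.6674 km
13: √((0.0216·111.32)² + (0.0192·91.42)²) = √(5.781678 + 3.080952) = 2.9770 km
Threshold 0.86 km: 1 (0.8269 km) is within range.

1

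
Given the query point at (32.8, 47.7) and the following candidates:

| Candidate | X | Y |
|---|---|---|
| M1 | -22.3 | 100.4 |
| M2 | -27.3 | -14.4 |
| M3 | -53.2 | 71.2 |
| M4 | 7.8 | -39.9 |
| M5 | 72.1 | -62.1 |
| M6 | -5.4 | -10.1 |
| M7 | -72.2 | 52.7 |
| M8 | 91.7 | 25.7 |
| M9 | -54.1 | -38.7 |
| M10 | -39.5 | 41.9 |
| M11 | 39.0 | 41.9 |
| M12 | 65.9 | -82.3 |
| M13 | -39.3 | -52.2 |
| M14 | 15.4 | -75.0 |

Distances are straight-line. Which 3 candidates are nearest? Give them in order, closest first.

M11, M8, M6

Distances from (32.8, 47.7):
M1: √((-55.1)² + (52.7)²) = √(3036.010 + 2777.290) = 76.2
M2: √((-60.1)² + (-62.1)²) = √(3612.010 + 3856.410) = 86.4
M3: √((-86.0)² + (23.5)²) = √(7396.000 + 552.250) = 89.2
M4: √((-25.0)² + (-87.6)²) = √(625.000 + 7673.760) = 91.1
M5: √((39.3)² + (-109.8)²) = √(1544.490 + 12056.040) = 116.6
M6: √((-38.2)² + (-57.8)²) = √(1459.240 + 3340.840) = 69.3
M7: √((-105.0)² + (5.0)²) = √(11025.000 + 25.000) = 105.1
M8: √((58.9)² + (-22.0)²) = √(3469.210 + 484.000) = 62.9
M9: √((-86.9)² + (-86.4)²) = √(7551.610 + 7464.960) = 122.5
M10: √((-72.3)² + (-5.8)²) = √(5227.290 + 33.640) = 72.5
M11: √((6.2)² + (-5.8)²) = √(38.440 + 33.640) = 8.5
M12: √((33.1)² + (-130.0)²) = √(1095.610 + 16900.000) = 134.1
M13: √((-72.1)² + (-99.9)²) = √(5198.410 + 9980.010) = 123.2
M14: √((-17.4)² + (-122.7)²) = √(302.760 + 15055.290) = 123.9
Sorted: M11 (8.5) < M8 (62.9) < M6 (69.3) < M10 (72.5) < M1 (76.2) < …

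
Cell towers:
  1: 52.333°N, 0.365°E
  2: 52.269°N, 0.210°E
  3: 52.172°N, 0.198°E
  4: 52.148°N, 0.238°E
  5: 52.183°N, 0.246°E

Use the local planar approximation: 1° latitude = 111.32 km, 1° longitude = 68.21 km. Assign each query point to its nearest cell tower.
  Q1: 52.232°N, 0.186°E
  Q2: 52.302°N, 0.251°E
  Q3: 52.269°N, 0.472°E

Q1→2; Q2→2; Q3→1

Q1 at 52.232°N, 0.186°E:
  1: √((0.101·111.32)² + (0.179·68.21)²) = √(126.41224 + 149.07409) = 16.598 km
  2: √((0.037·111.32)² + (0.024·68.21)²) = √(16.96484 + 2.67990) = 4.432 km
  3: √((-0.060·111.32)² + (0.012·68.21)²) = √(44.61171 + 0.66997) = 6.729 km
  4: √((-0.084·111.32)² + (0.052·68.21)²) = √(87.43896 + 12.58064) = 10.001 km
  5: √((-0.049·111.32)² + (0.060·68.21)²) = √(29.75353 + 16.74937) = 6.819 km
  → nearest: 2 (4.432 km)
Q2 at 52.302°N, 0.251°E:
  1: √((0.031·111.32)² + (0.114·68.21)²) = √(11.90885 + 60.46524) = 8.507 km
  2: √((-0.033·111.32)² + (-0.041·68.21)²) = √(13.49504 + 7.82103) = 4.617 km
  3: √((-0.130·111.32)² + (-0.053·68.21)²) = √(209.42721 + 13.06916) = 14.916 km
  4: √((-0.154·111.32)² + (-0.013·68.21)²) = √(293.89205 + 0.78629) = 17.166 km
  5: √((-0.119·111.32)² + (-0.005·68.21)²) = √(175.48513 + 0.11632) = 13.251 km
  → nearest: 2 (4.617 km)
Q3 at 52.269°N, 0.472°E:
  1: √((0.064·111.32)² + (-0.107·68.21)²) = √(50.75822 + 53.26766) = 10.199 km
  2: √((0.000·111.32)² + (-0.262·68.21)²) = √(0.00000 + 319.37336) = 17.871 km
  3: √((-0.097·111.32)² + (-0.274·68.21)²) = √(116.59767 + 349.29891) = 21.585 km
  4: √((-0.121·111.32)² + (-0.234·68.21)²) = √(181.43336 + 254.75799) = 20.885 km
  5: √((-0.086·111.32)² + (-0.226·68.21)²) = √(91.65229 + 237.63641) = 18.146 km
  → nearest: 1 (10.199 km)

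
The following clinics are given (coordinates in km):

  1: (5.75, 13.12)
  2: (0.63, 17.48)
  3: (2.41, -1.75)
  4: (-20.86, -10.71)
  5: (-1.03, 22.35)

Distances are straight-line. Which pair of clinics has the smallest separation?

2 and 5

Pairwise distances:
1–2: 6.72 km
1–3: 15.24 km
1–4: 35.72 km
1–5: 11.45 km
2–3: 19.31 km
2–4: 35.45 km
2–5: 5.15 km
3–4: 24.94 km
3–5: 24.34 km
4–5: 38.55 km
Closest pair: 2–5 at 5.15 km.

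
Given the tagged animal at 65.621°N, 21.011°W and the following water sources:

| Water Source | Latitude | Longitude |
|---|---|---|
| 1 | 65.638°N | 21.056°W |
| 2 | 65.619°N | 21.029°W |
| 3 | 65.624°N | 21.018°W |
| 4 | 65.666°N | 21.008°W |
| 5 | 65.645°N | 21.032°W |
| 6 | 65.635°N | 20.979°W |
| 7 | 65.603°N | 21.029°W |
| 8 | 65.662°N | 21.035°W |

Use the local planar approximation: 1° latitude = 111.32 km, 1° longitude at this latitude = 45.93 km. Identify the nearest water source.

3

Distances from 65.621°N, 21.011°W:
1: 2.802 km
2: 0.856 km
3: 0.464 km
4: 5.011 km
5: 2.840 km
6: 2.142 km
7: 2.168 km
8: 4.695 km
Minimum: 3 at 0.464 km.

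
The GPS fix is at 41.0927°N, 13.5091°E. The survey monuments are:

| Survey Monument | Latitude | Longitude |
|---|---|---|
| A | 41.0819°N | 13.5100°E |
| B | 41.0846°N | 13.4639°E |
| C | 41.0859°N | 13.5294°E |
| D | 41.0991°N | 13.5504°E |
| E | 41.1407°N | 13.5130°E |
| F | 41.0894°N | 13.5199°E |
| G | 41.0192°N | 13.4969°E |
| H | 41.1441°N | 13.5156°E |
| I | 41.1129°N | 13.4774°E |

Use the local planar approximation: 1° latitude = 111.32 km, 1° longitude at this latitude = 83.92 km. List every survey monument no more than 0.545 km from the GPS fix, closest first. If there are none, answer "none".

none

Distances from 41.0927°N, 13.5091°E:
A: 1.2046 km
B: 3.8989 km
C: 1.8642 km
D: 3.5384 km
E: 5.3534 km
F: 0.9780 km
G: 8.2458 km
H: 5.7478 km
I: 3.4833 km
Threshold 0.545 km: none within range.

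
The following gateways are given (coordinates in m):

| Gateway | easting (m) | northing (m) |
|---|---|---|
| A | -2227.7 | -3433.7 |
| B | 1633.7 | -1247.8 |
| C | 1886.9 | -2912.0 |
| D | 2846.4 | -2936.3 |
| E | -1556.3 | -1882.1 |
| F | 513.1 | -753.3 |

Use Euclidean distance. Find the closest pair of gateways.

Pairwise distances:
C–D: √((959.5)² + (-24.3)²) = √(920640.250 + 590.490) = 959.8 m
B–F: √((-1120.6)² + (494.5)²) = √(1255744.360 + 244530.250) = 1224.9 m
B–C: √((253.2)² + (-1664.2)²) = √(64110.240 + 2769561.640) = 1683.4 m
A–E: √((671.4)² + (1551.6)²) = √(450777.960 + 2407462.560) = 1690.6 m
B–D: √((1212.7)² + (-1688.5)²) = √(1470641.290 + 2851032.250) = 2078.9 m
E–F: √((2069.4)² + (1128.8)²) = √(4282416.360 + 1274189.440) = 2357.2 m
C–F: √((-1373.8)² + (2158.7)²) = √(1887326.440 + 4659985.690) = 2558.8 m
D–F: √((-2333.3)² + (2183.0)²) = √(5444288.890 + 4765489.000) = 3195.3 m
B–E: √((-3190.0)² + (-634.3)²) = √(10176100.000 + 402336.490) = 3252.5 m
C–E: √((-3443.2)² + (1029.9)²) = √(11855626.240 + 1060694.010) = 3593.9 m
A–F: √((2740.8)² + (2680.4)²) = √(7511984.640 + 7184544.160) = 3833.6 m
A–C: √((4114.6)² + (521.7)²) = √(16929933.160 + 272170.890) = 4147.5 m
A–B: √((3861.4)² + (2185.9)²) = √(14910409.960 + 4778158.810) = 4437.2 m
D–E: √((-4402.7)² + (1054.2)²) = √(19383767.290 + 1111337.640) = 4527.2 m
A–D: √((5074.1)² + (497.4)²) = √(25746490.810 + 247406.760) = 5098.4 m
Closest pair: C–D at 959.8 m.

C and D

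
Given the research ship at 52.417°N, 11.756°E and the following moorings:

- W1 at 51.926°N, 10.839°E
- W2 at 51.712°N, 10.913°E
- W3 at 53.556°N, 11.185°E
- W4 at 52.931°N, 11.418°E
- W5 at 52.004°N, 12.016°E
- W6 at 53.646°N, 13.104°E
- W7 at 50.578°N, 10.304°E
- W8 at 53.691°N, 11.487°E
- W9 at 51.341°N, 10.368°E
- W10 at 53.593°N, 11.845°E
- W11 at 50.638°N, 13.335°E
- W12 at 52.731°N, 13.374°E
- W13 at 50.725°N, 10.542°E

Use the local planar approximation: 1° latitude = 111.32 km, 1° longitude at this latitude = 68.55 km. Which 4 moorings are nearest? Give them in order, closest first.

W5, W4, W1, W2

Distances from 52.417°N, 11.756°E:
W1: √((-0.491·111.32)² + (-0.917·68.55)²) = √(2987.51008 + 3951.42360) = 83.300 km
W2: √((-0.705·111.32)² + (-0.843·68.55)²) = √(6159.20458 + 3339.41249) = 97.461 km
W3: √((1.139·111.32)² + (-0.571·68.55)²) = √(16076.58657 + 1532.10008) = 132.698 km
W4: √((0.514·111.32)² + (-0.338·68.55)²) = √(3273.95445 + 536.84427) = 61.732 km
W5: √((-0.413·111.32)² + (0.260·68.55)²) = √(2113.71534 + 317.65933) = 49.309 km
W6: √((1.229·111.32)² + (1.348·68.55)²) = √(18717.59996 + 8538.75795) = 165.095 km
W7: √((-1.839·111.32)² + (-1.452·68.55)²) = √(41909.24662 + 9907.13660) = 227.632 km
W8: √((1.274·111.32)² + (-0.269·68.55)²) = √(20113.38892 + 340.03176) = 143.015 km
W9: √((-1.076·111.32)² + (-1.388·68.55)²) = √(14347.32506 + 9053.02773) = 152.972 km
W10: √((1.176·111.32)² + (0.089·68.55)²) = √(17138.03553 + 37.22159) = 131.054 km
W11: √((-1.779·111.32)² + (1.579·68.55)²) = √(39219.16035 + 11715.99502) = 225.688 km
W12: √((0.314·111.32)² + (1.618·68.55)²) = √(1221.81567 + 12301.89321) = 116.291 km
W13: √((-1.692·111.32)² + (-1.214·68.55)²) = √(35477.01836 + 6925.51847) = 205.919 km
Sorted: W5 (49.309 km) < W4 (61.732 km) < W1 (83.300 km) < W2 (97.461 km) < W12 (116.291 km) < W10 (131.054 km) < …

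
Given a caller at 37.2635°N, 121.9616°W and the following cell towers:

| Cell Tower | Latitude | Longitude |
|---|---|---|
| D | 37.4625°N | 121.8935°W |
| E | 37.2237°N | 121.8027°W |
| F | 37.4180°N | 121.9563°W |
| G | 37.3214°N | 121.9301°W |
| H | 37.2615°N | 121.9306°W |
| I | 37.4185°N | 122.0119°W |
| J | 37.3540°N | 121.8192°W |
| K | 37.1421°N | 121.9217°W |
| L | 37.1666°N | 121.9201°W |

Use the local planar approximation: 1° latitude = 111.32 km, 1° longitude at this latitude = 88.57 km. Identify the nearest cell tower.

Distances from 37.2635°N, 121.9616°W:
D: √((0.1990·111.32)² + (0.0681·88.57)²) = √(490.741231 + 36.380404) = 22.9591 km
E: √((-0.0398·111.32)² + (0.1589·88.57)²) = √(19.629649 + 198.071086) = 14.7547 km
F: √((0.1545·111.32)² + (0.0053·88.57)²) = √(295.803537 + 0.220356) = 17.2053 km
G: √((0.0579·111.32)² + (0.0315·88.57)²) = √(41.543542 + 7.783849) = 7.0233 km
H: √((-0.0020·111.32)² + (0.0310·88.57)²) = √(0.049569 + 7.538704) = 2.7547 km
I: √((0.1550·111.32)² + (-0.0503·88.57)²) = √(297.721221 + 19.847658) = 17.8205 km
J: √((0.0905·111.32)² + (0.1424·88.57)²) = √(101.494744 + 159.071827) = 16.1421 km
K: √((-0.1214·111.32)² + (0.0399·88.57)²) = √(182.634899 + 12.488753) = 13.9687 km
L: √((-0.0969·111.32)² + (0.0415·88.57)²) = √(116.357384 + 13.510440) = 11.3960 km
Minimum: H at 2.7547 km.

H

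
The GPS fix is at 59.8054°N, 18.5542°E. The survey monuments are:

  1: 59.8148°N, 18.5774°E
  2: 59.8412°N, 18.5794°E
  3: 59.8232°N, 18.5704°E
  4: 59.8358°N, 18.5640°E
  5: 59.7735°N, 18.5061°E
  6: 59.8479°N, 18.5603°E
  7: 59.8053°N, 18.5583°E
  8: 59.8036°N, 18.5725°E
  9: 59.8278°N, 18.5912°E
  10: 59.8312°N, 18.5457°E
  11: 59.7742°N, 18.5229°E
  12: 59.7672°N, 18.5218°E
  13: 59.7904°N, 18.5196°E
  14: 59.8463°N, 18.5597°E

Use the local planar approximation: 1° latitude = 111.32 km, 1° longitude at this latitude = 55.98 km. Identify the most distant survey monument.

6

Distances from 59.8054°N, 18.5542°E:
1: 1.6678 km
2: 4.2276 km
3: 2.1792 km
4: 3.4283 km
5: 4.4565 km
6: 4.7434 km
7: 0.2298 km
8: 1.0438 km
9: 3.2416 km
10: 2.9112 km
11: 3.8901 km
12: 4.6231 km
13: 2.5573 km
14: 4.5634 km
Maximum: 6 at 4.7434 km.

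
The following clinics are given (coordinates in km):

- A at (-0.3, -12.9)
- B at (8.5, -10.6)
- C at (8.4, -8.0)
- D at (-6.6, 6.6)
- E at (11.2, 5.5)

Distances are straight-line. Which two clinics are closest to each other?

Pairwise distances:
A–B: 9.1 km
A–C: 10.0 km
A–D: 20.5 km
A–E: 21.7 km
B–C: 2.6 km
B–D: 22.9 km
B–E: 16.3 km
C–D: 20.9 km
C–E: 13.8 km
D–E: 17.8 km
Closest pair: B–C at 2.6 km.

B and C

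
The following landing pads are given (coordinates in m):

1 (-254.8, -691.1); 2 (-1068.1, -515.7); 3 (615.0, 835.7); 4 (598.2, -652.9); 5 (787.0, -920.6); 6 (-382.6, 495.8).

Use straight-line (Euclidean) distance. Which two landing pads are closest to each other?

Pairwise distances:
1–2: 832.0 m
1–3: 1757.2 m
1–4: 853.9 m
1–5: 1066.8 m
1–6: 1193.8 m
2–3: 2158.5 m
2–4: 1671.9 m
2–5: 1898.8 m
2–6: 1221.9 m
3–4: 1488.7 m
3–5: 1764.7 m
3–6: 1053.9 m
4–5: 327.6 m
4–6: 1510.5 m
5–6: 1836.9 m
Closest pair: 4–5 at 327.6 m.

4 and 5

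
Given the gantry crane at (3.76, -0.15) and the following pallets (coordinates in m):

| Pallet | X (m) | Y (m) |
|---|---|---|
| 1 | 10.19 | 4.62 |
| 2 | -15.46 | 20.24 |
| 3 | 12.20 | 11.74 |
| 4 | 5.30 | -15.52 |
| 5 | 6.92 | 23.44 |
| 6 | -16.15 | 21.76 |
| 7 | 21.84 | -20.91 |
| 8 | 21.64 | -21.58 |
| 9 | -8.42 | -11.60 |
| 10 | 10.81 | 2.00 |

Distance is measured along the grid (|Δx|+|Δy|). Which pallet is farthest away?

6

Distances from (3.76, -0.15):
1: |6.43| + |4.77| = 6.43 + 4.77 = 11.20 m
2: |-19.22| + |20.39| = 19.22 + 20.39 = 39.61 m
3: |8.44| + |11.89| = 8.44 + 11.89 = 20.33 m
4: |1.54| + |-15.37| = 1.54 + 15.37 = 16.91 m
5: |3.16| + |23.59| = 3.16 + 23.59 = 26.75 m
6: |-19.91| + |21.91| = 19.91 + 21.91 = 41.82 m
7: |18.08| + |-20.76| = 18.08 + 20.76 = 38.84 m
8: |17.88| + |-21.43| = 17.88 + 21.43 = 39.31 m
9: |-12.18| + |-11.45| = 12.18 + 11.45 = 23.63 m
10: |7.05| + |2.15| = 7.05 + 2.15 = 9.20 m
Maximum: 6 at 41.82 m.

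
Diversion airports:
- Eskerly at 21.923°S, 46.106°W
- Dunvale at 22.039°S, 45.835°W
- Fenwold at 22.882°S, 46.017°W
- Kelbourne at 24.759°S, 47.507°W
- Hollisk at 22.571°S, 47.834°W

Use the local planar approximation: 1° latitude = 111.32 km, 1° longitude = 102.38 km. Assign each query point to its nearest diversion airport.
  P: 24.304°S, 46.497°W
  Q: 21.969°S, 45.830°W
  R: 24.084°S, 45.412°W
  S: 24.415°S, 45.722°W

P→Kelbourne; Q→Dunvale; R→Fenwold; S→Fenwold

P at 24.304°S, 46.497°W:
  Eskerly: 268.059 km
  Dunvale: 261.090 km
  Fenwold: 165.750 km
  Kelbourne: 115.143 km
  Hollisk: 236.546 km
  → nearest: Kelbourne (115.143 km)
Q at 21.969°S, 45.830°W:
  Eskerly: 28.717 km
  Dunvale: 7.809 km
  Fenwold: 103.423 km
  Kelbourne: 354.880 km
  Hollisk: 215.837 km
  → nearest: Dunvale (7.809 km)
R at 24.084°S, 45.412°W:
  Eskerly: 250.836 km
  Dunvale: 231.732 km
  Fenwold: 147.448 km
  Kelbourne: 227.267 km
  Hollisk: 299.757 km
  → nearest: Fenwold (147.448 km)
S at 24.415°S, 45.722°W:
  Eskerly: 280.181 km
  Dunvale: 264.749 km
  Fenwold: 173.306 km
  Kelbourne: 186.717 km
  Hollisk: 298.147 km
  → nearest: Fenwold (173.306 km)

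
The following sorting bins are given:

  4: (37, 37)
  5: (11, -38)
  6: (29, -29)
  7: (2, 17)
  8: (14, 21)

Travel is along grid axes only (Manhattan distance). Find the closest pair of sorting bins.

Pairwise distances:
4–5: 101
4–6: 74
4–7: 55
4–8: 39
5–6: 27
5–7: 64
5–8: 62
6–7: 73
6–8: 65
7–8: 16
Closest pair: 7–8 at 16.

7 and 8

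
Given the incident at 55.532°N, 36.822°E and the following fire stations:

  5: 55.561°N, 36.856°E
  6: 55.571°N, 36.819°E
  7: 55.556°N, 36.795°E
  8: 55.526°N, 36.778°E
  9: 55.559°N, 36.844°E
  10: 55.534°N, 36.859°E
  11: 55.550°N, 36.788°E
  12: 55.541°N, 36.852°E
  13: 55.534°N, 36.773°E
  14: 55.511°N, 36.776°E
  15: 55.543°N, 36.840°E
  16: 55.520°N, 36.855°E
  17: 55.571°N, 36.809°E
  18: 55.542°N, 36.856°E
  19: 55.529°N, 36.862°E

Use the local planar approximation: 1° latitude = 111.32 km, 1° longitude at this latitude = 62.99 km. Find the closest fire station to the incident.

15

Distances from 55.532°N, 36.822°E:
5: 3.874 km
6: 4.346 km
7: 3.167 km
8: 2.851 km
9: 3.310 km
10: 2.341 km
11: 2.933 km
12: 2.139 km
13: 3.095 km
14: 3.723 km
15: 1.669 km
16: 2.471 km
17: 4.418 km
18: 2.414 km
19: 2.542 km
Minimum: 15 at 1.669 km.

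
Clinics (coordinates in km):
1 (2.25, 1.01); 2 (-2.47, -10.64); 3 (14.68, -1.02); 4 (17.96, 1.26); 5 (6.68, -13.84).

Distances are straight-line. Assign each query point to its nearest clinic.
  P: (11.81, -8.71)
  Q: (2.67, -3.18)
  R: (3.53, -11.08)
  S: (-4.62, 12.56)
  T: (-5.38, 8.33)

P at (11.81, -8.71):
  1: 13.63 km
  2: 14.41 km
  3: 8.21 km
  4: 11.71 km
  5: 7.25 km
  → nearest: 5 (7.25 km)
Q at (2.67, -3.18):
  1: 4.21 km
  2: 9.06 km
  3: 12.20 km
  4: 15.92 km
  5: 11.39 km
  → nearest: 1 (4.21 km)
R at (3.53, -11.08):
  1: 12.16 km
  2: 6.02 km
  3: 15.02 km
  4: 18.99 km
  5: 4.19 km
  → nearest: 5 (4.19 km)
S at (-4.62, 12.56):
  1: 13.44 km
  2: 23.30 km
  3: 23.60 km
  4: 25.25 km
  5: 28.72 km
  → nearest: 1 (13.44 km)
T at (-5.38, 8.33):
  1: 10.57 km
  2: 19.19 km
  3: 22.13 km
  4: 24.39 km
  5: 25.24 km
  → nearest: 1 (10.57 km)

P→5; Q→1; R→5; S→1; T→1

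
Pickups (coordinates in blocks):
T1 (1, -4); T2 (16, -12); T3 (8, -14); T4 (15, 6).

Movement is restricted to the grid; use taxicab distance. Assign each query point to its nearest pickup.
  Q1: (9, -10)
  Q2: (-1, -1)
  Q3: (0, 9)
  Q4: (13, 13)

Q1→T3; Q2→T1; Q3→T1; Q4→T4

Q1 at (9, -10):
  T1: |-8| + |6| = 8 + 6 = 14 blocks
  T2: |7| + |-2| = 7 + 2 = 9 blocks
  T3: |-1| + |-4| = 1 + 4 = 5 blocks
  T4: |6| + |16| = 6 + 16 = 22 blocks
  → nearest: T3 (5 blocks)
Q2 at (-1, -1):
  T1: |2| + |-3| = 2 + 3 = 5 blocks
  T2: |17| + |-11| = 17 + 11 = 28 blocks
  T3: |9| + |-13| = 9 + 13 = 22 blocks
  T4: |16| + |7| = 16 + 7 = 23 blocks
  → nearest: T1 (5 blocks)
Q3 at (0, 9):
  T1: |1| + |-13| = 1 + 13 = 14 blocks
  T2: |16| + |-21| = 16 + 21 = 37 blocks
  T3: |8| + |-23| = 8 + 23 = 31 blocks
  T4: |15| + |-3| = 15 + 3 = 18 blocks
  → nearest: T1 (14 blocks)
Q4 at (13, 13):
  T1: |-12| + |-17| = 12 + 17 = 29 blocks
  T2: |3| + |-25| = 3 + 25 = 28 blocks
  T3: |-5| + |-27| = 5 + 27 = 32 blocks
  T4: |2| + |-7| = 2 + 7 = 9 blocks
  → nearest: T4 (9 blocks)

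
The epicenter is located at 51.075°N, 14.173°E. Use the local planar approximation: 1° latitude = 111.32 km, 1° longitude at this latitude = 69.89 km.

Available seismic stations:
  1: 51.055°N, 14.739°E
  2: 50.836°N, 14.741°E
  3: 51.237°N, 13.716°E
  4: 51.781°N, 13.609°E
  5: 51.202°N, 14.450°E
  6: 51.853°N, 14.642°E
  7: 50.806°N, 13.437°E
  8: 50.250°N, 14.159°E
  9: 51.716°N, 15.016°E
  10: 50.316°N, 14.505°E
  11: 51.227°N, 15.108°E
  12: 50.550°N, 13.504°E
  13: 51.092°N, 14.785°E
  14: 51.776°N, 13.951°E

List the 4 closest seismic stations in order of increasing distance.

Distances from 51.075°N, 14.173°E:
1: 39.620 km
2: 47.789 km
3: 36.679 km
4: 87.923 km
5: 23.972 km
6: 92.602 km
7: 59.520 km
8: 91.844 km
9: 92.536 km
10: 87.620 km
11: 67.502 km
12: 74.845 km
13: 42.815 km
14: 79.563 km
Sorted: 5 (23.972 km) < 3 (36.679 km) < 1 (39.620 km) < 13 (42.815 km) < 2 (47.789 km) < 7 (59.520 km) < …

5, 3, 1, 13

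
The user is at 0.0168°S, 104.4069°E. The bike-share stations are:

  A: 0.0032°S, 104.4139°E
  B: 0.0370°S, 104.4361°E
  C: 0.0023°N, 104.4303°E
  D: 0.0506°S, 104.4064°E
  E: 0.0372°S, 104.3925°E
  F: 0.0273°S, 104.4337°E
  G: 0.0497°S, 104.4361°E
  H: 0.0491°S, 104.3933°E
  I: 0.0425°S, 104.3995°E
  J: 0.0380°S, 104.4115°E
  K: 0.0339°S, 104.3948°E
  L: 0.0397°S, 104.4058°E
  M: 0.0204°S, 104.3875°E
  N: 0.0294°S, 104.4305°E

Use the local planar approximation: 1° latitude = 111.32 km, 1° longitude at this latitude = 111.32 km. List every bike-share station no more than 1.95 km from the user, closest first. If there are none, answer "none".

Distances from 0.0168°S, 104.4069°E:
A: 1.7027 km
B: 3.9525 km
C: 3.3625 km
D: 3.7630 km
E: 2.7797 km
F: 3.2042 km
G: 4.8969 km
H: 3.9014 km
I: 2.9772 km
J: 2.4149 km
K: 2.3319 km
L: 2.5522 km
M: 2.1965 km
N: 2.9781 km
Threshold 1.95 km: A (1.7027 km) is within range.

A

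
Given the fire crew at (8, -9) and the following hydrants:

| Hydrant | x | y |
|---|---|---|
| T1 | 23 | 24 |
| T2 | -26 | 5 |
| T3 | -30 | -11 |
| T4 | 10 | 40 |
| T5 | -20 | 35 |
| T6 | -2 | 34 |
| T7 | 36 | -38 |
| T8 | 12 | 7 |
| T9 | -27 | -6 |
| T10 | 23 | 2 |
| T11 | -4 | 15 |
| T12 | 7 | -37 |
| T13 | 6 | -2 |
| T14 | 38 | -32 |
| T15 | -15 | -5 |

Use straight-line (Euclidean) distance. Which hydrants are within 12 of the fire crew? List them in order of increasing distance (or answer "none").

T13

Distances from (8, -9):
T1: 36.2
T2: 36.8
T3: 38.1
T4: 49.0
T5: 52.2
T6: 44.1
T7: 40.3
T8: 16.5
T9: 35.1
T10: 18.6
T11: 26.8
T12: 28.0
T13: 7.3
T14: 37.8
T15: 23.3
Threshold 12: T13 (7.3) is within range.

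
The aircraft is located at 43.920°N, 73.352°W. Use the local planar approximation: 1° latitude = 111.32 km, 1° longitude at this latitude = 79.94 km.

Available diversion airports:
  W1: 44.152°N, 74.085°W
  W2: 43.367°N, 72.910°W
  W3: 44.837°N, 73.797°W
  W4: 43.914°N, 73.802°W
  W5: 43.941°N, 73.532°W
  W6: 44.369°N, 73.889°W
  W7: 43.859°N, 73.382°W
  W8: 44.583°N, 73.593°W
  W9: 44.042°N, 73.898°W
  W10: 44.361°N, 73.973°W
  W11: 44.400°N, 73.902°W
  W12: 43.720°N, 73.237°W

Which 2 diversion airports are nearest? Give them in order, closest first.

W7, W5

Distances from 43.920°N, 73.352°W:
W1: 64.035 km
W2: 70.979 km
W3: 108.101 km
W4: 35.979 km
W5: 14.578 km
W6: 65.887 km
W7: 7.202 km
W8: 76.278 km
W9: 45.711 km
W10: 69.817 km
W11: 69.197 km
W12: 24.087 km
Sorted: W7 (7.202 km) < W5 (14.578 km) < W12 (24.087 km) < W4 (35.979 km) < …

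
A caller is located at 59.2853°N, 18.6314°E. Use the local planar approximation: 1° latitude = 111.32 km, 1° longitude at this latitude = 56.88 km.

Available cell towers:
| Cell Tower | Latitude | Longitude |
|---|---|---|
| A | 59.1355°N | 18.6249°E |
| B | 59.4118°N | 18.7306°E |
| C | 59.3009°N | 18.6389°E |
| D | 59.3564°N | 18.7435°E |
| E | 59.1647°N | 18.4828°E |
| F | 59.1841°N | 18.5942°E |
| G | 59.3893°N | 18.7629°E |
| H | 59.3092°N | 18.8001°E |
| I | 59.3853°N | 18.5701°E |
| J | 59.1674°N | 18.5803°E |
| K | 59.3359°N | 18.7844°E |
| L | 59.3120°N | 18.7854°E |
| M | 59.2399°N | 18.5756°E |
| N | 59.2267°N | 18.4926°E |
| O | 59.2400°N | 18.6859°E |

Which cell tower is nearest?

Distances from 59.2853°N, 18.6314°E:
A: √((-0.1498·111.32)² + (-0.0065·56.88)²) = √(278.080171 + 0.136693) = 16.6798 km
B: √((0.1265·111.32)² + (0.0992·56.88)²) = √(198.302161 + 31.837761) = 15.1704 km
C: √((0.0156·111.32)² + (0.0075·56.88)²) = √(3.015752 + 0.181988) = 1.7882 km
D: √((0.0711·111.32)² + (0.1121·56.88)²) = √(62.644882 + 40.656539) = 10.1637 km
E: √((-0.1206·111.32)² + (-0.1486·56.88)²) = √(180.235780 + 71.442525) = 15.8644 km
F: √((-0.1012·111.32)² + (-0.0372·56.88)²) = √(126.913383 + 4.477185) = 11.4626 km
G: √((0.1040·111.32)² + (0.1315·56.88)²) = √(134.033412 + 55.946211) = 13.7833 km
H: √((0.0239·111.32)² + (0.1687·56.88)²) = √(7.078516 + 92.076614) = 9.9577 km
I: √((0.1000·111.32)² + (-0.0613·56.88)²) = √(123.921424 + 12.157384) = 11.6653 km
J: √((-0.1179·111.32)² + (-0.0511·56.88)²) = √(172.255860 + 8.448138) = 13.4426 km
K: √((0.0506·111.32)² + (0.1530·56.88)²) = √(31.728346 + 75.735943) = 10.3665 km
L: √((0.0267·111.32)² + (0.1540·56.88)²) = √(8.834234 + 76.729191) = 9.2501 km
M: √((-0.0454·111.32)² + (-0.0558·56.88)²) = √(25.542188 + 10.073667) = 5.9679 km
N: √((-0.0586·111.32)² + (-0.1388·56.88)²) = √(42.554121 + 62.330141) = 10.2413 km
O: √((-0.0453·111.32)² + (0.0545·56.88)²) = √(25.429791 + 9.609752) = 5.9194 km
Minimum: C at 1.7882 km.

C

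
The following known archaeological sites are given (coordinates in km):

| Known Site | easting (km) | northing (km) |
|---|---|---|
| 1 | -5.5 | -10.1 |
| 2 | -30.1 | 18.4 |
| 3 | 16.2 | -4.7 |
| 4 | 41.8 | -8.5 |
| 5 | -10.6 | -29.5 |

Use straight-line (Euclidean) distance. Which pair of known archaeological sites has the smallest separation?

Pairwise distances:
1–2: 37.65 km
1–3: 22.36 km
1–4: 47.33 km
1–5: 20.06 km
2–3: 51.74 km
2–4: 76.77 km
2–5: 51.72 km
3–4: 25.88 km
3–5: 36.51 km
4–5: 56.45 km
Closest pair: 1–5 at 20.06 km.

1 and 5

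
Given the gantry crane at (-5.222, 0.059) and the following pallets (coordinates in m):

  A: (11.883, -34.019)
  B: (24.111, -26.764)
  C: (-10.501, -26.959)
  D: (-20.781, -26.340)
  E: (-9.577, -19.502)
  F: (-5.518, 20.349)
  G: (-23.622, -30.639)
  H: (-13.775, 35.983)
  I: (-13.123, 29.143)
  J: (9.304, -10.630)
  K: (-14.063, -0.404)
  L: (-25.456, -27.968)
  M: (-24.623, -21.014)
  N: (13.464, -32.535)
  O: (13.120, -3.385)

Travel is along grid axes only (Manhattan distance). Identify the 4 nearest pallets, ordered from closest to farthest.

Distances from (-5.222, 0.059):
A: |17.105| + |-34.078| = 17.105 + 34.078 = 51.183 m
B: |29.333| + |-26.823| = 29.333 + 26.823 = 56.156 m
C: |-5.279| + |-27.018| = 5.279 + 27.018 = 32.297 m
D: |-15.559| + |-26.399| = 15.559 + 26.399 = 41.958 m
E: |-4.355| + |-19.561| = 4.355 + 19.561 = 23.916 m
F: |-0.296| + |20.290| = 0.296 + 20.290 = 20.586 m
G: |-18.400| + |-30.698| = 18.400 + 30.698 = 49.098 m
H: |-8.553| + |35.924| = 8.553 + 35.924 = 44.477 m
I: |-7.901| + |29.084| = 7.901 + 29.084 = 36.985 m
J: |14.526| + |-10.689| = 14.526 + 10.689 = 25.215 m
K: |-8.841| + |-0.463| = 8.841 + 0.463 = 9.304 m
L: |-20.234| + |-28.027| = 20.234 + 28.027 = 48.261 m
M: |-19.401| + |-21.073| = 19.401 + 21.073 = 40.474 m
N: |18.686| + |-32.594| = 18.686 + 32.594 = 51.280 m
O: |18.342| + |-3.444| = 18.342 + 3.444 = 21.786 m
Sorted: K (9.304 m) < F (20.586 m) < O (21.786 m) < E (23.916 m) < J (25.215 m) < C (32.297 m) < …

K, F, O, E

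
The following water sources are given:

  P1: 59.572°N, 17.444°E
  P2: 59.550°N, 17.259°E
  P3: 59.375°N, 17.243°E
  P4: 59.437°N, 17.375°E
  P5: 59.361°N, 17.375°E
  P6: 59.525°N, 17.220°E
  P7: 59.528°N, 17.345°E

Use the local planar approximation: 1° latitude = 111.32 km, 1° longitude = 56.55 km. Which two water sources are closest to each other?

Pairwise distances:
P1–P2: 10.745 km
P1–P3: 24.701 km
P1–P4: 15.526 km
P1–P5: 23.810 km
P1–P6: 13.705 km
P1–P7: 7.439 km
P2–P3: 19.502 km
P2–P4: 14.187 km
P2–P5: 22.038 km
P2–P6: 3.551 km
P2–P7: 5.445 km
P3–P4: 10.166 km
P3–P5: 7.626 km
P3–P6: 16.749 km
P3–P7: 17.982 km
P4–P5: 8.460 km
P4–P6: 13.145 km
P4–P7: 10.271 km
P5–P6: 20.252 km
P5–P7: 18.668 km
P6–P7: 7.077 km
Closest pair: P2–P6 at 3.551 km.

P2 and P6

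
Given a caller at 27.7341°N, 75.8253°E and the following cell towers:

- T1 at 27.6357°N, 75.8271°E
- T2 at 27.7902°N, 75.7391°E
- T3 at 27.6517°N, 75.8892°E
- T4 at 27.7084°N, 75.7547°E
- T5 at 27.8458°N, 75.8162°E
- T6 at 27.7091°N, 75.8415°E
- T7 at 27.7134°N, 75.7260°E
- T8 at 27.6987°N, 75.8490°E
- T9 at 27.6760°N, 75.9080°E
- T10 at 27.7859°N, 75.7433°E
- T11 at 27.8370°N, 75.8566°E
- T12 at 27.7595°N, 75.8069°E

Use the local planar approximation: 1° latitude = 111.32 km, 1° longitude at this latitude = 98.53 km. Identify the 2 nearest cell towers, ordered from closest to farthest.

Distances from 27.7341°N, 75.8253°E:
T1: √((-0.0984·111.32)² + (0.0018·98.53)²) = √(119.987662 + 0.031454) = 10.9553 km
T2: √((0.0561·111.32)² + (-0.0862·98.53)²) = √(39.000674 + 72.135907) = 10.5421 km
T3: √((-0.0824·111.32)² + (0.0639·98.53)²) = √(84.139673 + 39.640460) = 11.1257 km
T4: √((-0.0257·111.32)² + (-0.0706·98.53)²) = √(8.184886 + 48.388969) = 7.5216 km
T5: √((0.1117·111.32)² + (-0.0091·98.53)²) = √(154.615398 + 0.803933) = 12.4667 km
T6: √((-0.0250·111.32)² + (0.0162·98.53)²) = √(7.745089 + 2.547810) = 3.2083 km
T7: √((-0.0207·111.32)² + (-0.0993·98.53)²) = √(5.309909 + 95.727223) = 10.0517 km
T8: √((-0.0354·111.32)² + (0.0237·98.53)²) = √(15.529337 + 5.452977) = 4.5806 km
T9: √((-0.0581·111.32)² + (0.0827·98.53)²) = √(41.831040 + 66.396928) = 10.4033 km
T10: √((0.0518·111.32)² + (-0.0820·98.53)²) = √(33.251092 + 65.277674) = 9.9262 km
T11: √((0.1029·111.32)² + (0.0313·98.53)²) = √(131.213085 + 9.510988) = 11.8627 km
T12: √((0.0254·111.32)² + (-0.0184·98.53)²) = √(7.994915 + 3.286795) = 3.3588 km
Sorted: T6 (3.2083 km) < T12 (3.3588 km) < T8 (4.5806 km) < T4 (7.5216 km) < …

T6, T12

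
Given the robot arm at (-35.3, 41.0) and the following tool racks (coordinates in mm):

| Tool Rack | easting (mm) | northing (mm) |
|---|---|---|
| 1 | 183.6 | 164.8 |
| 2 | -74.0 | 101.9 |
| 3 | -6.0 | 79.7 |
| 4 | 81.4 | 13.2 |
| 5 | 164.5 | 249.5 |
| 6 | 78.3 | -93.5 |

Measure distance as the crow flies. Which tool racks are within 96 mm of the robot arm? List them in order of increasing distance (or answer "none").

Distances from (-35.3, 41.0):
1: √((218.9)² + (123.8)²) = √(47917.210 + 15326.440) = 251.5 mm
2: √((-38.7)² + (60.9)²) = √(1497.690 + 3708.810) = 72.2 mm
3: √((29.3)² + (38.7)²) = √(858.490 + 1497.690) = 48.5 mm
4: √((116.7)² + (-27.8)²) = √(13618.890 + 772.840) = 120.0 mm
5: √((199.8)² + (208.5)²) = √(39920.040 + 43472.250) = 288.8 mm
6: √((113.6)² + (-134.5)²) = √(12904.960 + 18090.250) = 176.1 mm
Threshold 96 mm: 3 (48.5 mm), 2 (72.2 mm) are within range.

3, 2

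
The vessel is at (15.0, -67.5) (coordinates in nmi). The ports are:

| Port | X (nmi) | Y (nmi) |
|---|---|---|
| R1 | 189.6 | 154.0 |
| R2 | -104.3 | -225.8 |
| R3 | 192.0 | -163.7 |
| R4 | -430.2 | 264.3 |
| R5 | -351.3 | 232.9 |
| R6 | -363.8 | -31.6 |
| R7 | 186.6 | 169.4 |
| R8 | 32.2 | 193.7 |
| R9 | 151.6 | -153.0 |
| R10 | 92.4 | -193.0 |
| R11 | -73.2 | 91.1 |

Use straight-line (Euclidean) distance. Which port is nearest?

R10

Distances from (15.0, -67.5):
R1: √((174.6)² + (221.5)²) = √(30485.160 + 49062.250) = 282.0 nmi
R2: √((-119.3)² + (-158.3)²) = √(14232.490 + 25058.890) = 198.2 nmi
R3: √((177.0)² + (-96.2)²) = √(31329.000 + 9254.440) = 201.5 nmi
R4: √((-445.2)² + (331.8)²) = √(198203.040 + 110091.240) = 555.2 nmi
R5: √((-366.3)² + (300.4)²) = √(134175.690 + 90240.160) = 473.7 nmi
R6: √((-378.8)² + (35.9)²) = √(143489.440 + 1288.810) = 380.5 nmi
R7: √((171.6)² + (236.9)²) = √(29446.560 + 56121.610) = 292.5 nmi
R8: √((17.2)² + (261.2)²) = √(295.840 + 68225.440) = 261.8 nmi
R9: √((136.6)² + (-85.5)²) = √(18659.560 + 7310.250) = 161.2 nmi
R10: √((77.4)² + (-125.5)²) = √(5990.760 + 15750.250) = 147.4 nmi
R11: √((-88.2)² + (158.6)²) = √(7779.240 + 25153.960) = 181.5 nmi
Minimum: R10 at 147.4 nmi.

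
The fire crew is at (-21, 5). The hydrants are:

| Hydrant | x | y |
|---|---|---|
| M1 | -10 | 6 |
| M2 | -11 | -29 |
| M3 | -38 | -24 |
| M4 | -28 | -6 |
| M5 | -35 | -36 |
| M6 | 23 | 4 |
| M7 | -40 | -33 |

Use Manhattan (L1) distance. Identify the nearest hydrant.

M1

Distances from (-21, 5):
M1: |11| + |1| = 11 + 1 = 12
M2: |10| + |-34| = 10 + 34 = 44
M3: |-17| + |-29| = 17 + 29 = 46
M4: |-7| + |-11| = 7 + 11 = 18
M5: |-14| + |-41| = 14 + 41 = 55
M6: |44| + |-1| = 44 + 1 = 45
M7: |-19| + |-38| = 19 + 38 = 57
Minimum: M1 at 12.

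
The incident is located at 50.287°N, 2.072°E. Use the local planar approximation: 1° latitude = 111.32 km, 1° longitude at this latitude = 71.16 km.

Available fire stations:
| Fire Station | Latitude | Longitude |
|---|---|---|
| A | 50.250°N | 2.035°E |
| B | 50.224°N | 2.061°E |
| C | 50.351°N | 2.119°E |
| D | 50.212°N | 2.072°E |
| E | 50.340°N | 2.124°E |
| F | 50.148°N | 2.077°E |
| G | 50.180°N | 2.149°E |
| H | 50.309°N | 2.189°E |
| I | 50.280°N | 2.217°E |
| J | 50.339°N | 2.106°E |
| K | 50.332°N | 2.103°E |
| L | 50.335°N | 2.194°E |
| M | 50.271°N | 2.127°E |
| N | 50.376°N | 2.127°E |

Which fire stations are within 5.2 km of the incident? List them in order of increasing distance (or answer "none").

Distances from 50.287°N, 2.072°E:
A: √((-0.037·111.32)² + (-0.037·71.16)²) = √(16.96484 + 6.93227) = 4.888 km
B: √((-0.063·111.32)² + (-0.011·71.16)²) = √(49.18441 + 0.61271) = 7.057 km
C: √((0.064·111.32)² + (0.047·71.16)²) = √(50.75822 + 11.18581) = 7.870 km
D: √((-0.075·111.32)² + (0.000·71.16)²) = √(69.70580 + 0.00000) = 8.349 km
E: √((0.053·111.32)² + (0.052·71.16)²) = √(34.80953 + 13.69237) = 6.964 km
F: √((-0.139·111.32)² + (0.005·71.16)²) = √(239.42858 + 0.12659) = 15.478 km
G: √((-0.107·111.32)² + (0.077·71.16)²) = √(141.87764 + 30.02295) = 13.111 km
H: √((0.022·111.32)² + (0.117·71.16)²) = √(5.99780 + 69.31761) = 8.678 km
I: √((-0.007·111.32)² + (0.145·71.16)²) = √(0.60721 + 106.46525) = 10.348 km
J: √((0.052·111.32)² + (0.034·71.16)²) = √(33.50835 + 5.85369) = 6.274 km
K: √((0.045·111.32)² + (0.031·71.16)²) = √(25.09409 + 4.86626) = 5.474 km
L: √((0.048·111.32)² + (0.122·71.16)²) = √(28.55150 + 75.36879) = 10.194 km
M: √((-0.016·111.32)² + (0.055·71.16)²) = √(3.17239 + 15.31783) = 4.300 km
N: √((0.089·111.32)² + (0.055·71.16)²) = √(98.15816 + 15.31783) = 10.653 km
Threshold 5.2 km: M (4.300 km), A (4.888 km) are within range.

M, A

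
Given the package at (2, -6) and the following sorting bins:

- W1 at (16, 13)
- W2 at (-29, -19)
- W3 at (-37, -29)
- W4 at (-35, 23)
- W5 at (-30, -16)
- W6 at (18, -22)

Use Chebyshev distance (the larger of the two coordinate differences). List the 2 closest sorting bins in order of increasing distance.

W6, W1

Distances from (2, -6):
W1: 19
W2: 31
W3: 39
W4: 37
W5: 32
W6: 16
Sorted: W6 (16) < W1 (19) < W2 (31) < W5 (32) < …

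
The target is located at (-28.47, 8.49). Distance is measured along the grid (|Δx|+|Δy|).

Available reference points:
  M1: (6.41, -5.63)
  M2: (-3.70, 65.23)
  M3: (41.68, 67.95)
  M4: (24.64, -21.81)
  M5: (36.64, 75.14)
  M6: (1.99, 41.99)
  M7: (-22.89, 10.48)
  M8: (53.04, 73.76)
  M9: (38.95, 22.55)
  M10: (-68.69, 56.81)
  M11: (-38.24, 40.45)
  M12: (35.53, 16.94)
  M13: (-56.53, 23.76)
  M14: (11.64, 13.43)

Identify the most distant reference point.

M8

Distances from (-28.47, 8.49):
M1: |34.88| + |-14.12| = 34.88 + 14.12 = 49.00
M2: |24.77| + |56.74| = 24.77 + 56.74 = 81.51
M3: |70.15| + |59.46| = 70.15 + 59.46 = 129.61
M4: |53.11| + |-30.30| = 53.11 + 30.30 = 83.41
M5: |65.11| + |66.65| = 65.11 + 66.65 = 131.76
M6: |30.46| + |33.50| = 30.46 + 33.50 = 63.96
M7: |5.58| + |1.99| = 5.58 + 1.99 = 7.57
M8: |81.51| + |65.27| = 81.51 + 65.27 = 146.78
M9: |67.42| + |14.06| = 67.42 + 14.06 = 81.48
M10: |-40.22| + |48.32| = 40.22 + 48.32 = 88.54
M11: |-9.77| + |31.96| = 9.77 + 31.96 = 41.73
M12: |64.00| + |8.45| = 64.00 + 8.45 = 72.45
M13: |-28.06| + |15.27| = 28.06 + 15.27 = 43.33
M14: |40.11| + |4.94| = 40.11 + 4.94 = 45.05
Maximum: M8 at 146.78.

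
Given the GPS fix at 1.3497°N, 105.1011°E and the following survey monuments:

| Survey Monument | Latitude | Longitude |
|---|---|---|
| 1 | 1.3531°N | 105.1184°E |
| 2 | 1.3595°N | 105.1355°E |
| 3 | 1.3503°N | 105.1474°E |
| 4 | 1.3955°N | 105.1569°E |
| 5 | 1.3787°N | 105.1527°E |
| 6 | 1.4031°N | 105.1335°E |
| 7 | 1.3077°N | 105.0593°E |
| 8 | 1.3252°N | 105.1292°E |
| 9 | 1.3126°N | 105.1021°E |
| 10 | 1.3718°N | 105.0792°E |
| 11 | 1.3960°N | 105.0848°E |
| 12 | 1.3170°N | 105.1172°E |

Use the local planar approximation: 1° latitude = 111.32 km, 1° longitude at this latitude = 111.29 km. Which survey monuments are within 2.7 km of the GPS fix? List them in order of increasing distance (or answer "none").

1

Distances from 1.3497°N, 105.1011°E:
1: 1.9622 km
2: 3.9808 km
3: 5.1532 km
4: 8.0348 km
5: 6.5878 km
6: 6.9526 km
7: 6.5955 km
8: 4.1495 km
9: 4.1315 km
10: 3.4630 km
11: 5.4640 km
12: 4.0572 km
Threshold 2.7 km: 1 (1.9622 km) is within range.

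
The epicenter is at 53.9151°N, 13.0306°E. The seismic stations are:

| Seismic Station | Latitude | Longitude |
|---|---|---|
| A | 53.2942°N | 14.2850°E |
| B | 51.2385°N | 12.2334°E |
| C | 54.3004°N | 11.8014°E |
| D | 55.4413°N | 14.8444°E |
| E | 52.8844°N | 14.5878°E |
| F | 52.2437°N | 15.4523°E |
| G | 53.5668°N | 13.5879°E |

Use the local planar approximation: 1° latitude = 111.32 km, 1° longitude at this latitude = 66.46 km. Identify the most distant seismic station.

B

Distances from 53.9151°N, 13.0306°E:
A: √((-0.6209·111.32)² + (1.2544·66.46)²) = √(4777.379207 + 6950.127384) = 108.2936 km
B: √((-2.6766·111.32)² + (-0.7972·66.46)²) = √(88779.632424 + 2807.082999) = 302.6330 km
C: √((0.3853·111.32)² + (-1.2292·66.46)²) = √(1839.689007 + 6673.686123) = 92.2680 km
D: √((1.5262·111.32)² + (1.8138·66.46)²) = √(28864.849255 + 14531.132706) = 208.3170 km
E: √((-1.0307·111.32)² + (1.5572·66.46)²) = √(13164.699414 + 10710.493056) = 154.5160 km
F: √((-1.6714·111.32)² + (2.4217·66.46)²) = √(34618.415886 + 25903.673500) = 246.0124 km
G: √((-0.3483·111.32)² + (0.5573·66.46)²) = √(1503.326608 + 1371.825148) = 53.6204 km
Maximum: B at 302.6330 km.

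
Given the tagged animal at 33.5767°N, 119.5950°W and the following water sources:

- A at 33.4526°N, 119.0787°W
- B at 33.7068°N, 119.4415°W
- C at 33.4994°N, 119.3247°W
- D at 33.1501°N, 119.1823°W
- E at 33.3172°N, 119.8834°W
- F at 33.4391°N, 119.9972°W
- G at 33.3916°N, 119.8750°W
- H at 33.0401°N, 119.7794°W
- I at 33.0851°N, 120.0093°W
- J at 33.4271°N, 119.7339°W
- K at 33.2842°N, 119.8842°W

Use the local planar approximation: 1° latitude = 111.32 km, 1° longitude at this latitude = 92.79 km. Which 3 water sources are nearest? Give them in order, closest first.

B, J, C

Distances from 33.5767°N, 119.5950°W:
A: 49.8596 km
B: 20.3131 km
C: 26.5162 km
D: 61.0056 km
E: 39.3779 km
F: 40.3413 km
G: 33.1603 km
H: 62.1366 km
I: 66.8780 km
J: 21.0583 km
K: 42.1940 km
Sorted: B (20.3131 km) < J (21.0583 km) < C (26.5162 km) < G (33.1603 km) < E (39.3779 km) < …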